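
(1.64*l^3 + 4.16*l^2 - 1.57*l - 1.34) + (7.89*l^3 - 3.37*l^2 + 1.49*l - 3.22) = 9.53*l^3 + 0.79*l^2 - 0.0800000000000001*l - 4.56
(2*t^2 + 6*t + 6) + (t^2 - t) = 3*t^2 + 5*t + 6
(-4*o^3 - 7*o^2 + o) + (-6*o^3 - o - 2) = -10*o^3 - 7*o^2 - 2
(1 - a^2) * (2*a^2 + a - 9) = -2*a^4 - a^3 + 11*a^2 + a - 9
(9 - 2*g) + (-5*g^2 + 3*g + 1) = -5*g^2 + g + 10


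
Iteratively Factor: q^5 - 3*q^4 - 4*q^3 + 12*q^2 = (q - 2)*(q^4 - q^3 - 6*q^2) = (q - 2)*(q + 2)*(q^3 - 3*q^2) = (q - 3)*(q - 2)*(q + 2)*(q^2) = q*(q - 3)*(q - 2)*(q + 2)*(q)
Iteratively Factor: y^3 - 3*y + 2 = (y - 1)*(y^2 + y - 2) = (y - 1)*(y + 2)*(y - 1)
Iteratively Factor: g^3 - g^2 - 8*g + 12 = (g - 2)*(g^2 + g - 6) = (g - 2)^2*(g + 3)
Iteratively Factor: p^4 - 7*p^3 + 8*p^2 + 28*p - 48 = (p + 2)*(p^3 - 9*p^2 + 26*p - 24) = (p - 2)*(p + 2)*(p^2 - 7*p + 12) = (p - 3)*(p - 2)*(p + 2)*(p - 4)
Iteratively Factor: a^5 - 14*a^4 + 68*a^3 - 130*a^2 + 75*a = (a - 1)*(a^4 - 13*a^3 + 55*a^2 - 75*a) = a*(a - 1)*(a^3 - 13*a^2 + 55*a - 75) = a*(a - 5)*(a - 1)*(a^2 - 8*a + 15) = a*(a - 5)^2*(a - 1)*(a - 3)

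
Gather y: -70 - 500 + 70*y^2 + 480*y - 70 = 70*y^2 + 480*y - 640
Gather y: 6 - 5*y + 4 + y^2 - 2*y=y^2 - 7*y + 10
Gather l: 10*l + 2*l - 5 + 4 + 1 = 12*l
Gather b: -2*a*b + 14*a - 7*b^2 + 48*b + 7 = 14*a - 7*b^2 + b*(48 - 2*a) + 7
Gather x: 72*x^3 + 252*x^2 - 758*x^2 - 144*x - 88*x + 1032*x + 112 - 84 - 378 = 72*x^3 - 506*x^2 + 800*x - 350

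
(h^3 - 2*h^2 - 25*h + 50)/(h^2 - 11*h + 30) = (h^2 + 3*h - 10)/(h - 6)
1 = 1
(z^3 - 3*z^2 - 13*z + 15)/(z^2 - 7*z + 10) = (z^2 + 2*z - 3)/(z - 2)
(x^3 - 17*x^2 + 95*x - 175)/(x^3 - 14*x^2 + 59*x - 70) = (x - 5)/(x - 2)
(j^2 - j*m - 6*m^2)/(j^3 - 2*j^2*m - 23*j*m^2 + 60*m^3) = (j + 2*m)/(j^2 + j*m - 20*m^2)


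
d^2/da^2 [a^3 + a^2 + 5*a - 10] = 6*a + 2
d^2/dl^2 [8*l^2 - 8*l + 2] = 16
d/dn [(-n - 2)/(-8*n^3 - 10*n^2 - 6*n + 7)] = (8*n^3 + 10*n^2 + 6*n - 2*(n + 2)*(12*n^2 + 10*n + 3) - 7)/(8*n^3 + 10*n^2 + 6*n - 7)^2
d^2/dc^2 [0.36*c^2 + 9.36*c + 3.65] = 0.720000000000000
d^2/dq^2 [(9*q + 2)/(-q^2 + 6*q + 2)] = 2*(4*(q - 3)^2*(9*q + 2) + (27*q - 52)*(-q^2 + 6*q + 2))/(-q^2 + 6*q + 2)^3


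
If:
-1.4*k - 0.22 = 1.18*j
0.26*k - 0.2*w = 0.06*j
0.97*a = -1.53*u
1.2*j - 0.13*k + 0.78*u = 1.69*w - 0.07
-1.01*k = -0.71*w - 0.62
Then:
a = 34.54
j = 4.54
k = -3.98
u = -21.90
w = -6.54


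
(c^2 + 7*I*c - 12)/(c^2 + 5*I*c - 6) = (c + 4*I)/(c + 2*I)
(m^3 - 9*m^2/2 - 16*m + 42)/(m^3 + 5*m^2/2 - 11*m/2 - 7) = (m - 6)/(m + 1)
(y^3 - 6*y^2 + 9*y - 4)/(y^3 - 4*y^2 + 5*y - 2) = (y - 4)/(y - 2)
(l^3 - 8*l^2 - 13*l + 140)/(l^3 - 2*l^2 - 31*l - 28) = (l - 5)/(l + 1)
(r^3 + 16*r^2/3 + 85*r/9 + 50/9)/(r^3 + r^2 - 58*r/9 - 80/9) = (3*r + 5)/(3*r - 8)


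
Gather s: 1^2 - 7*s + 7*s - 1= 0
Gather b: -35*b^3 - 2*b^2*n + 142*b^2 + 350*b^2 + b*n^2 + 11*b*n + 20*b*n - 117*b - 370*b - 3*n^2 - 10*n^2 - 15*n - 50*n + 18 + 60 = -35*b^3 + b^2*(492 - 2*n) + b*(n^2 + 31*n - 487) - 13*n^2 - 65*n + 78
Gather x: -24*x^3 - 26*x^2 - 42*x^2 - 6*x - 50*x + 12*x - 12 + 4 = -24*x^3 - 68*x^2 - 44*x - 8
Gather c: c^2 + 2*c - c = c^2 + c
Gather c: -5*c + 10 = 10 - 5*c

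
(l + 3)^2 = l^2 + 6*l + 9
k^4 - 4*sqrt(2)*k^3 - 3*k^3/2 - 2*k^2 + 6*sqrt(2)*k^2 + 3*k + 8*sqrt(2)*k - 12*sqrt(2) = (k - 3/2)*(k - 4*sqrt(2))*(k - sqrt(2))*(k + sqrt(2))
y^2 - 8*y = y*(y - 8)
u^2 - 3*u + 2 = (u - 2)*(u - 1)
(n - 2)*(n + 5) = n^2 + 3*n - 10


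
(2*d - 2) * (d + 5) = 2*d^2 + 8*d - 10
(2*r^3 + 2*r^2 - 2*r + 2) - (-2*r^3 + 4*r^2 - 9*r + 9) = 4*r^3 - 2*r^2 + 7*r - 7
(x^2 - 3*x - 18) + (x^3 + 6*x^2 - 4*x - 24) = x^3 + 7*x^2 - 7*x - 42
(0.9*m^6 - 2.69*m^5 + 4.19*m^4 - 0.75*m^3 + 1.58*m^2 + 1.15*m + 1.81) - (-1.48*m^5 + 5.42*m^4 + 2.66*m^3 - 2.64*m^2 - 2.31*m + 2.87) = 0.9*m^6 - 1.21*m^5 - 1.23*m^4 - 3.41*m^3 + 4.22*m^2 + 3.46*m - 1.06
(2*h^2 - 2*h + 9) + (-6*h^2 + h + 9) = -4*h^2 - h + 18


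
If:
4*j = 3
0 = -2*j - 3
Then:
No Solution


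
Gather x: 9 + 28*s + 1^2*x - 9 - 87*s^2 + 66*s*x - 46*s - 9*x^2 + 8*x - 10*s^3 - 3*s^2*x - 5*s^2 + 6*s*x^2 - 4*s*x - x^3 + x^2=-10*s^3 - 92*s^2 - 18*s - x^3 + x^2*(6*s - 8) + x*(-3*s^2 + 62*s + 9)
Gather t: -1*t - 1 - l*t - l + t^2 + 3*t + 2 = -l + t^2 + t*(2 - l) + 1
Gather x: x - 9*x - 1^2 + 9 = 8 - 8*x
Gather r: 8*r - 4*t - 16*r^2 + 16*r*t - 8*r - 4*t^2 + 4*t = -16*r^2 + 16*r*t - 4*t^2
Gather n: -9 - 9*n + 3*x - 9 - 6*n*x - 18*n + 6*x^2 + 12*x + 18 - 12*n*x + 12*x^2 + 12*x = n*(-18*x - 27) + 18*x^2 + 27*x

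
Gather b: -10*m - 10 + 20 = 10 - 10*m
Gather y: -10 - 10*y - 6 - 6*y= -16*y - 16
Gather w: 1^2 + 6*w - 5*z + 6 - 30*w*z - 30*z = w*(6 - 30*z) - 35*z + 7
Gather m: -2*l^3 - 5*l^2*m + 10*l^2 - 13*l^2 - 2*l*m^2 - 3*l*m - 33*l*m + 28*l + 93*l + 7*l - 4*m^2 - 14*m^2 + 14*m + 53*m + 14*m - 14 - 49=-2*l^3 - 3*l^2 + 128*l + m^2*(-2*l - 18) + m*(-5*l^2 - 36*l + 81) - 63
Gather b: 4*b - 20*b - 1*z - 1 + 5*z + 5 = -16*b + 4*z + 4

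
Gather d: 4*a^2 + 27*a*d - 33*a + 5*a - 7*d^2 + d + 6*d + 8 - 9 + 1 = 4*a^2 - 28*a - 7*d^2 + d*(27*a + 7)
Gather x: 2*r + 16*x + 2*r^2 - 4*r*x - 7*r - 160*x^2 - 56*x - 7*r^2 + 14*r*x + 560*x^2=-5*r^2 - 5*r + 400*x^2 + x*(10*r - 40)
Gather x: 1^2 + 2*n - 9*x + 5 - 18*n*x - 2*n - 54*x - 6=x*(-18*n - 63)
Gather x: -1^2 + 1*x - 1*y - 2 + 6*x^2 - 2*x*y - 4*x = 6*x^2 + x*(-2*y - 3) - y - 3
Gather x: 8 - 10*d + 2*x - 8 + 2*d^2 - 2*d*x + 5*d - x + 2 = 2*d^2 - 5*d + x*(1 - 2*d) + 2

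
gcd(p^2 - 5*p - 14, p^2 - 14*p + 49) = p - 7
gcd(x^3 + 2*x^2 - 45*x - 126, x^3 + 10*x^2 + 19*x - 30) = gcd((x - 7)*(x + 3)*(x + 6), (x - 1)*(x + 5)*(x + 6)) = x + 6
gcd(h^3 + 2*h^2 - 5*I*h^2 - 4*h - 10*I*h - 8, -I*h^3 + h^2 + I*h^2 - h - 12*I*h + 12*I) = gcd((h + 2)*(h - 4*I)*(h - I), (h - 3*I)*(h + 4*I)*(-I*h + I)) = 1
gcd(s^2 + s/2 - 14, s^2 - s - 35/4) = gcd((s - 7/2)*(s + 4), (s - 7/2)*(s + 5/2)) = s - 7/2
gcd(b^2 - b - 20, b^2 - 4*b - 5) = b - 5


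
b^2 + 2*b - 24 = (b - 4)*(b + 6)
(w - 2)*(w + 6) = w^2 + 4*w - 12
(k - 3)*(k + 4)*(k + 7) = k^3 + 8*k^2 - 5*k - 84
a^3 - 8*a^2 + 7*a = a*(a - 7)*(a - 1)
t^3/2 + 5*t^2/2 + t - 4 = (t/2 + 1)*(t - 1)*(t + 4)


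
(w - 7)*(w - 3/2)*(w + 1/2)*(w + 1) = w^4 - 7*w^3 - 7*w^2/4 + 23*w/2 + 21/4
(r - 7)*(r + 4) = r^2 - 3*r - 28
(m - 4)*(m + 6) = m^2 + 2*m - 24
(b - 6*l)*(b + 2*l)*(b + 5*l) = b^3 + b^2*l - 32*b*l^2 - 60*l^3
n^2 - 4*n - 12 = (n - 6)*(n + 2)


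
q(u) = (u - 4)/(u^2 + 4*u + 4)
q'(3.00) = 0.06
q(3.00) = -0.04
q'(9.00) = 0.00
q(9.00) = 0.04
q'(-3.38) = -5.09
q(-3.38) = -3.88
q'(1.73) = 0.16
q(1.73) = -0.16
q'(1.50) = 0.20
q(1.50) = -0.20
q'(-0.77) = 5.79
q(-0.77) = -3.15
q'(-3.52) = -3.85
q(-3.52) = -3.25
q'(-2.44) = -146.04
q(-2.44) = -33.26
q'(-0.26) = 1.95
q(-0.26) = -1.41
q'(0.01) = 1.23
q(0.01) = -0.99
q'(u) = (-2*u - 4)*(u - 4)/(u^2 + 4*u + 4)^2 + 1/(u^2 + 4*u + 4) = (10 - u)/(u^3 + 6*u^2 + 12*u + 8)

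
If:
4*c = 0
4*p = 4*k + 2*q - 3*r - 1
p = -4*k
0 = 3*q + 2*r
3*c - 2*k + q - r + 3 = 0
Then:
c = 0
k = 22/63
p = -88/63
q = -58/63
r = 29/21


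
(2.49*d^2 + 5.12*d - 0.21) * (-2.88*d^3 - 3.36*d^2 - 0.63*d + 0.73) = -7.1712*d^5 - 23.112*d^4 - 18.1671*d^3 - 0.7023*d^2 + 3.8699*d - 0.1533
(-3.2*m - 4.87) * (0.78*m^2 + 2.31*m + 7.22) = -2.496*m^3 - 11.1906*m^2 - 34.3537*m - 35.1614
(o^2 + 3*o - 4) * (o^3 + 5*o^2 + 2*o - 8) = o^5 + 8*o^4 + 13*o^3 - 22*o^2 - 32*o + 32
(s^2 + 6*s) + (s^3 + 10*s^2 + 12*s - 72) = s^3 + 11*s^2 + 18*s - 72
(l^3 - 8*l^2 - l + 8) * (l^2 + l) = l^5 - 7*l^4 - 9*l^3 + 7*l^2 + 8*l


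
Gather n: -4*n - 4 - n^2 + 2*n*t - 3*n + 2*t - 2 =-n^2 + n*(2*t - 7) + 2*t - 6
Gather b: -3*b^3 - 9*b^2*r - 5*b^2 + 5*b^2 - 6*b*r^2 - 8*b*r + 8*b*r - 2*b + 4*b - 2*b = -3*b^3 - 9*b^2*r - 6*b*r^2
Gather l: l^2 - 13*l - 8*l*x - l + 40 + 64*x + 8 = l^2 + l*(-8*x - 14) + 64*x + 48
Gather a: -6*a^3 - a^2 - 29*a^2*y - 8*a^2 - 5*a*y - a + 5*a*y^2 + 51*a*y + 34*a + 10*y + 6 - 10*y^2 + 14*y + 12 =-6*a^3 + a^2*(-29*y - 9) + a*(5*y^2 + 46*y + 33) - 10*y^2 + 24*y + 18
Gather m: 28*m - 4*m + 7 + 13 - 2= 24*m + 18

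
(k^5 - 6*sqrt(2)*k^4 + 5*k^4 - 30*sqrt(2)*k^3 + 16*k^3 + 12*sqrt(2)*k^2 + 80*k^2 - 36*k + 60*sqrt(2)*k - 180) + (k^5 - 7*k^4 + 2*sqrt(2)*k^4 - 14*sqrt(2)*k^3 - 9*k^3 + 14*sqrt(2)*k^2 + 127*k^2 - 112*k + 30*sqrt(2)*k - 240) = 2*k^5 - 4*sqrt(2)*k^4 - 2*k^4 - 44*sqrt(2)*k^3 + 7*k^3 + 26*sqrt(2)*k^2 + 207*k^2 - 148*k + 90*sqrt(2)*k - 420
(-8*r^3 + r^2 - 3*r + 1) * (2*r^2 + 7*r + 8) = -16*r^5 - 54*r^4 - 63*r^3 - 11*r^2 - 17*r + 8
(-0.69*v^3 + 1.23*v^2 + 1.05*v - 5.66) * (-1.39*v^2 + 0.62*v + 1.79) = 0.9591*v^5 - 2.1375*v^4 - 1.932*v^3 + 10.7201*v^2 - 1.6297*v - 10.1314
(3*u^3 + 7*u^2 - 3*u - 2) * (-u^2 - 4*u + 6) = -3*u^5 - 19*u^4 - 7*u^3 + 56*u^2 - 10*u - 12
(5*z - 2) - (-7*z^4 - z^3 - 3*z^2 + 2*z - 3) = 7*z^4 + z^3 + 3*z^2 + 3*z + 1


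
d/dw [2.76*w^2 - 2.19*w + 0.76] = 5.52*w - 2.19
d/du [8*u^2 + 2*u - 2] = 16*u + 2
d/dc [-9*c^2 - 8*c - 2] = -18*c - 8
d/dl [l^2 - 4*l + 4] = 2*l - 4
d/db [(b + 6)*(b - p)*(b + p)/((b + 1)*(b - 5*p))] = (-(b + 1)*(b + 6)*(b - p)*(b + p) + (b + 1)*(b - 5*p)*((b + 6)*(b - p) + (b + 6)*(b + p) + (b - p)*(b + p)) - (b + 6)*(b - 5*p)*(b - p)*(b + p))/((b + 1)^2*(b - 5*p)^2)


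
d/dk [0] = 0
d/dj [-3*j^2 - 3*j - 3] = -6*j - 3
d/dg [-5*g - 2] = -5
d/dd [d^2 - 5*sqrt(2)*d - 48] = 2*d - 5*sqrt(2)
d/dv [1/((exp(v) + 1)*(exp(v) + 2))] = (-2*exp(v) - 3)*exp(v)/(exp(4*v) + 6*exp(3*v) + 13*exp(2*v) + 12*exp(v) + 4)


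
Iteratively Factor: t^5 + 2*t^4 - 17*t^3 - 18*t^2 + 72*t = (t + 3)*(t^4 - t^3 - 14*t^2 + 24*t) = (t - 3)*(t + 3)*(t^3 + 2*t^2 - 8*t) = (t - 3)*(t + 3)*(t + 4)*(t^2 - 2*t) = (t - 3)*(t - 2)*(t + 3)*(t + 4)*(t)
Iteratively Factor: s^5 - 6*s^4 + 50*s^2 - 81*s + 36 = (s - 4)*(s^4 - 2*s^3 - 8*s^2 + 18*s - 9) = (s - 4)*(s - 3)*(s^3 + s^2 - 5*s + 3) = (s - 4)*(s - 3)*(s - 1)*(s^2 + 2*s - 3) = (s - 4)*(s - 3)*(s - 1)^2*(s + 3)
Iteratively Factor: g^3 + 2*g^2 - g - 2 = (g + 1)*(g^2 + g - 2) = (g - 1)*(g + 1)*(g + 2)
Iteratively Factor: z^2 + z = (z)*(z + 1)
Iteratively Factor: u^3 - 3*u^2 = (u - 3)*(u^2) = u*(u - 3)*(u)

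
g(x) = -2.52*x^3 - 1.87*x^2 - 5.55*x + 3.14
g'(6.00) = -300.15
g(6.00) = -641.80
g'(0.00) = -5.55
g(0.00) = 3.14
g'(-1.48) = -16.57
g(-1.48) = 15.43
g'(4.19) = -153.94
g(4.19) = -238.32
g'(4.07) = -146.00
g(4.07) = -220.32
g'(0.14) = -6.22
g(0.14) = 2.32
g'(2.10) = -46.74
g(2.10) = -40.10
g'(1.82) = -37.40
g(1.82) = -28.35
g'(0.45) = -8.76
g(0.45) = 0.03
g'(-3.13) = -67.91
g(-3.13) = 79.47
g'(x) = -7.56*x^2 - 3.74*x - 5.55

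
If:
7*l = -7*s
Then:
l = -s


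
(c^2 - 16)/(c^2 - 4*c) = (c + 4)/c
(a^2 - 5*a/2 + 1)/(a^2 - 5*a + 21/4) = 2*(2*a^2 - 5*a + 2)/(4*a^2 - 20*a + 21)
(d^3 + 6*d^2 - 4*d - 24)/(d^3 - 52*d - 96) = (d - 2)/(d - 8)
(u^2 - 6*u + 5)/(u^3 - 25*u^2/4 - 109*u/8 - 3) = 8*(-u^2 + 6*u - 5)/(-8*u^3 + 50*u^2 + 109*u + 24)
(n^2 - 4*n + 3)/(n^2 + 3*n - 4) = (n - 3)/(n + 4)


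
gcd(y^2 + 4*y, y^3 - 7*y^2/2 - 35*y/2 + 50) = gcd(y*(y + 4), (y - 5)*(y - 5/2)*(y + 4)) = y + 4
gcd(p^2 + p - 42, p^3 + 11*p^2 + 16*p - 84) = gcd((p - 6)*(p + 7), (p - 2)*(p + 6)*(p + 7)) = p + 7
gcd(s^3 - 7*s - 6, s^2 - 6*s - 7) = s + 1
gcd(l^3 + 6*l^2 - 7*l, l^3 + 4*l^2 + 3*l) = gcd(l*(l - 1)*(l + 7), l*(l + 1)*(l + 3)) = l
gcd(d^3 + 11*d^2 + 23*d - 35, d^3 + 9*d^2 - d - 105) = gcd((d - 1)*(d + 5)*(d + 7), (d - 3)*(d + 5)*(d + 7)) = d^2 + 12*d + 35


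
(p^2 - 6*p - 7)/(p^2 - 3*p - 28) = (p + 1)/(p + 4)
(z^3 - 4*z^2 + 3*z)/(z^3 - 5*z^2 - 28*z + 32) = z*(z - 3)/(z^2 - 4*z - 32)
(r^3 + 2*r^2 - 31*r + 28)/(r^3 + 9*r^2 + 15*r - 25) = (r^2 + 3*r - 28)/(r^2 + 10*r + 25)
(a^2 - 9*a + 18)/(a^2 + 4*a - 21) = (a - 6)/(a + 7)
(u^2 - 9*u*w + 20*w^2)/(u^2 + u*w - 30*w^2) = (u - 4*w)/(u + 6*w)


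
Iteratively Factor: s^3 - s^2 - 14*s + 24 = (s - 2)*(s^2 + s - 12) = (s - 3)*(s - 2)*(s + 4)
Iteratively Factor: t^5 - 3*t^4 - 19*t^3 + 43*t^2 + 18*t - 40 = (t + 4)*(t^4 - 7*t^3 + 9*t^2 + 7*t - 10) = (t - 5)*(t + 4)*(t^3 - 2*t^2 - t + 2) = (t - 5)*(t - 1)*(t + 4)*(t^2 - t - 2) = (t - 5)*(t - 2)*(t - 1)*(t + 4)*(t + 1)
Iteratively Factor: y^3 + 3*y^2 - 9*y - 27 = (y + 3)*(y^2 - 9) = (y + 3)^2*(y - 3)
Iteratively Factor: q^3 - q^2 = (q)*(q^2 - q) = q*(q - 1)*(q)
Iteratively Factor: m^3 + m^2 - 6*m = (m - 2)*(m^2 + 3*m) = (m - 2)*(m + 3)*(m)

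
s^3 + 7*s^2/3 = s^2*(s + 7/3)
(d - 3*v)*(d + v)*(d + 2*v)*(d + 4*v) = d^4 + 4*d^3*v - 7*d^2*v^2 - 34*d*v^3 - 24*v^4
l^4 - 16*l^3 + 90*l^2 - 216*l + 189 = (l - 7)*(l - 3)^3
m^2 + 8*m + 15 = (m + 3)*(m + 5)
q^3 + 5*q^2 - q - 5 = (q - 1)*(q + 1)*(q + 5)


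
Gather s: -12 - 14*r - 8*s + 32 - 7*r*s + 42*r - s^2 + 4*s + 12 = 28*r - s^2 + s*(-7*r - 4) + 32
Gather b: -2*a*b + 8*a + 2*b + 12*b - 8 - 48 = 8*a + b*(14 - 2*a) - 56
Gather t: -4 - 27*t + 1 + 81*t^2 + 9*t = 81*t^2 - 18*t - 3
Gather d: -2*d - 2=-2*d - 2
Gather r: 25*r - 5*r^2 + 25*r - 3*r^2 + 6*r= -8*r^2 + 56*r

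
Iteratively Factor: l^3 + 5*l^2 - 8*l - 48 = (l - 3)*(l^2 + 8*l + 16) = (l - 3)*(l + 4)*(l + 4)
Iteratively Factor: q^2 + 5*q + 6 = (q + 3)*(q + 2)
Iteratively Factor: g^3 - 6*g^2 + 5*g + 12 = (g - 4)*(g^2 - 2*g - 3) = (g - 4)*(g + 1)*(g - 3)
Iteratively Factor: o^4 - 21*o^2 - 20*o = (o + 1)*(o^3 - o^2 - 20*o) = o*(o + 1)*(o^2 - o - 20) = o*(o - 5)*(o + 1)*(o + 4)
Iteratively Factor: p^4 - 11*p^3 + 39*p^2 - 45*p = (p - 5)*(p^3 - 6*p^2 + 9*p) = p*(p - 5)*(p^2 - 6*p + 9) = p*(p - 5)*(p - 3)*(p - 3)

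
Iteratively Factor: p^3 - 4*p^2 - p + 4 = (p - 1)*(p^2 - 3*p - 4) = (p - 1)*(p + 1)*(p - 4)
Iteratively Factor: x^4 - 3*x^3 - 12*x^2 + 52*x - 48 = (x - 2)*(x^3 - x^2 - 14*x + 24) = (x - 2)*(x + 4)*(x^2 - 5*x + 6) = (x - 2)^2*(x + 4)*(x - 3)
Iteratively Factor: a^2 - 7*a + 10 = (a - 2)*(a - 5)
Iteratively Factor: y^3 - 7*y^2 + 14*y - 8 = (y - 2)*(y^2 - 5*y + 4) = (y - 2)*(y - 1)*(y - 4)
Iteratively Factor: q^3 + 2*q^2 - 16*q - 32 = (q - 4)*(q^2 + 6*q + 8) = (q - 4)*(q + 2)*(q + 4)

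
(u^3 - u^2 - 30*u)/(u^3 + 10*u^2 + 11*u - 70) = u*(u - 6)/(u^2 + 5*u - 14)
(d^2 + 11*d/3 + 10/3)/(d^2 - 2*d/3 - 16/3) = (3*d + 5)/(3*d - 8)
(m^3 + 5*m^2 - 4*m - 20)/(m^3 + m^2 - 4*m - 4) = (m + 5)/(m + 1)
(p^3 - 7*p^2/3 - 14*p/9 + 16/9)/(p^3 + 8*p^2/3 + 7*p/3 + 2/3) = (9*p^2 - 30*p + 16)/(3*(3*p^2 + 5*p + 2))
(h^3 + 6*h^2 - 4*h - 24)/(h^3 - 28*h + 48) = (h + 2)/(h - 4)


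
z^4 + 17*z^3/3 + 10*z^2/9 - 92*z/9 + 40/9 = (z - 2/3)^2*(z + 2)*(z + 5)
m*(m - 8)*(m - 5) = m^3 - 13*m^2 + 40*m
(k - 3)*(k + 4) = k^2 + k - 12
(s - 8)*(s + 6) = s^2 - 2*s - 48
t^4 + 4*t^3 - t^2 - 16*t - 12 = (t - 2)*(t + 1)*(t + 2)*(t + 3)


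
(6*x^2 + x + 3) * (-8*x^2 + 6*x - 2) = -48*x^4 + 28*x^3 - 30*x^2 + 16*x - 6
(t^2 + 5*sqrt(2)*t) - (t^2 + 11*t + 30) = -11*t + 5*sqrt(2)*t - 30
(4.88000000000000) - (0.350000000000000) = 4.53000000000000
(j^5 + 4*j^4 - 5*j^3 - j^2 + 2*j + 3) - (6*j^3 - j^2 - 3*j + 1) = j^5 + 4*j^4 - 11*j^3 + 5*j + 2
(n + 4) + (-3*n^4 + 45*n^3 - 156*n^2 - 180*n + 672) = -3*n^4 + 45*n^3 - 156*n^2 - 179*n + 676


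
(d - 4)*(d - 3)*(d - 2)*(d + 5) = d^4 - 4*d^3 - 19*d^2 + 106*d - 120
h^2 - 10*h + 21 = (h - 7)*(h - 3)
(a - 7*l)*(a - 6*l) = a^2 - 13*a*l + 42*l^2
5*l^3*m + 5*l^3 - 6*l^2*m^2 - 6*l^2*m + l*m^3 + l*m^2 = (-5*l + m)*(-l + m)*(l*m + l)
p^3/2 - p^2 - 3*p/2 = p*(p/2 + 1/2)*(p - 3)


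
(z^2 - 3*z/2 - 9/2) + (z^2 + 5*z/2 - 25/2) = 2*z^2 + z - 17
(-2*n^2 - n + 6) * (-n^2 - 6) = 2*n^4 + n^3 + 6*n^2 + 6*n - 36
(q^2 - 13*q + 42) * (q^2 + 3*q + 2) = q^4 - 10*q^3 + 5*q^2 + 100*q + 84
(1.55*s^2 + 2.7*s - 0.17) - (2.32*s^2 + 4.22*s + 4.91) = -0.77*s^2 - 1.52*s - 5.08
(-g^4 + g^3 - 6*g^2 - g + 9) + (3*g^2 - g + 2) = -g^4 + g^3 - 3*g^2 - 2*g + 11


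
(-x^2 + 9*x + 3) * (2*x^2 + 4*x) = -2*x^4 + 14*x^3 + 42*x^2 + 12*x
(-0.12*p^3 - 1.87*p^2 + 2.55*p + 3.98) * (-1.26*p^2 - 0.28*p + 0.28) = 0.1512*p^5 + 2.3898*p^4 - 2.723*p^3 - 6.2524*p^2 - 0.4004*p + 1.1144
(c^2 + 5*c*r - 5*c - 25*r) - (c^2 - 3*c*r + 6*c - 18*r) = 8*c*r - 11*c - 7*r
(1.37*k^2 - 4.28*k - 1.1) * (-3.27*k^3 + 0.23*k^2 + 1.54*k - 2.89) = -4.4799*k^5 + 14.3107*k^4 + 4.7224*k^3 - 10.8035*k^2 + 10.6752*k + 3.179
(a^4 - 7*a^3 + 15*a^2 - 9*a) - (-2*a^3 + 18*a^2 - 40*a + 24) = a^4 - 5*a^3 - 3*a^2 + 31*a - 24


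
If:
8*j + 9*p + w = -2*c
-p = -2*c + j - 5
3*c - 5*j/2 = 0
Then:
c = -5*w/94 - 225/94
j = -3*w/47 - 135/47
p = 145/47 - 2*w/47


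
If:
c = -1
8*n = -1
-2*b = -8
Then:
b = 4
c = -1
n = -1/8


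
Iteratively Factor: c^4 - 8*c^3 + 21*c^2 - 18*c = (c)*(c^3 - 8*c^2 + 21*c - 18) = c*(c - 3)*(c^2 - 5*c + 6) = c*(c - 3)^2*(c - 2)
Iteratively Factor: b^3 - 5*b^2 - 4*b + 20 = (b - 2)*(b^2 - 3*b - 10) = (b - 2)*(b + 2)*(b - 5)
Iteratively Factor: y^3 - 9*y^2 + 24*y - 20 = (y - 2)*(y^2 - 7*y + 10) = (y - 5)*(y - 2)*(y - 2)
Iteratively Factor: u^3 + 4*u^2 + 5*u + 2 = (u + 2)*(u^2 + 2*u + 1) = (u + 1)*(u + 2)*(u + 1)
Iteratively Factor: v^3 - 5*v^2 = (v)*(v^2 - 5*v) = v^2*(v - 5)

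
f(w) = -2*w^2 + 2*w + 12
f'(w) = 2 - 4*w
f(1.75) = 9.38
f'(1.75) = -5.00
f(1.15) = 11.66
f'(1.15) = -2.60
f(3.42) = -4.55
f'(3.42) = -11.68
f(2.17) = 6.92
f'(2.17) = -6.68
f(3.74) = -8.50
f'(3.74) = -12.96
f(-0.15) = 11.66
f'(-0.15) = 2.60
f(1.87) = 8.75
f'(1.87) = -5.48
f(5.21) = -31.87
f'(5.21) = -18.84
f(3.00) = 0.00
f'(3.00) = -10.00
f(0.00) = 12.00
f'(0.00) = 2.00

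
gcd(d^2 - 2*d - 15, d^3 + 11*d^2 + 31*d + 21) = d + 3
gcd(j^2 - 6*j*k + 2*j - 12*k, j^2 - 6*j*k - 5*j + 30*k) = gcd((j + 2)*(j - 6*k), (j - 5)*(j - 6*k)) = j - 6*k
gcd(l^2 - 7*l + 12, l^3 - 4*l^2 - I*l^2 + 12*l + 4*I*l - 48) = l - 4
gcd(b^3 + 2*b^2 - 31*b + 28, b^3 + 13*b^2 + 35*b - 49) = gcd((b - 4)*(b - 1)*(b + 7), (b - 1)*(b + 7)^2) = b^2 + 6*b - 7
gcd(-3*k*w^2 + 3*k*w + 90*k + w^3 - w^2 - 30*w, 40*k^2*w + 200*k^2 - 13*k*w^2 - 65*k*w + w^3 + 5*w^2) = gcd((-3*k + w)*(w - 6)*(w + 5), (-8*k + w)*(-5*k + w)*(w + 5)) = w + 5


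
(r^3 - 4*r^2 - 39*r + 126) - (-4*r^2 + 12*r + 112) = r^3 - 51*r + 14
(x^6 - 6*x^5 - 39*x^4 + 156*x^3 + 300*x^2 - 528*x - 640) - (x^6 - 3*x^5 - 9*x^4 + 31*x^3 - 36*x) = -3*x^5 - 30*x^4 + 125*x^3 + 300*x^2 - 492*x - 640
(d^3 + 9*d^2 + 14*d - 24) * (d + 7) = d^4 + 16*d^3 + 77*d^2 + 74*d - 168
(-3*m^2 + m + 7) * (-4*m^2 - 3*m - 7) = 12*m^4 + 5*m^3 - 10*m^2 - 28*m - 49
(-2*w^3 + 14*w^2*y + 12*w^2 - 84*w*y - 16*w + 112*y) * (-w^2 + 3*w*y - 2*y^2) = 2*w^5 - 20*w^4*y - 12*w^4 + 46*w^3*y^2 + 120*w^3*y + 16*w^3 - 28*w^2*y^3 - 276*w^2*y^2 - 160*w^2*y + 168*w*y^3 + 368*w*y^2 - 224*y^3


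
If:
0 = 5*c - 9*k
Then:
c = 9*k/5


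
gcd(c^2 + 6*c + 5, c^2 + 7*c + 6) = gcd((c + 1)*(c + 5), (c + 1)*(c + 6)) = c + 1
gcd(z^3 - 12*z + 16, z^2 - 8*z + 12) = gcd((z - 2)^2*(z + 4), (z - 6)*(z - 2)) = z - 2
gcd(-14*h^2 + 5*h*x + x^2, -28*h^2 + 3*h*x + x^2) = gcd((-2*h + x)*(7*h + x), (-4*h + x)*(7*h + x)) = 7*h + x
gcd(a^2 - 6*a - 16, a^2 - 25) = 1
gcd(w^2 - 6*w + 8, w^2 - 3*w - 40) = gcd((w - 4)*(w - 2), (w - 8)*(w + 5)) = 1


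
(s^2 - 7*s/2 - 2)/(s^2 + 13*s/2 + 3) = (s - 4)/(s + 6)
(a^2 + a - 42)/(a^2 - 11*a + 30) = (a + 7)/(a - 5)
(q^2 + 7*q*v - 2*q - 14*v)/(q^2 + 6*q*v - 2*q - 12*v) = (q + 7*v)/(q + 6*v)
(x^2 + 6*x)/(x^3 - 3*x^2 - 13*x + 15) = x*(x + 6)/(x^3 - 3*x^2 - 13*x + 15)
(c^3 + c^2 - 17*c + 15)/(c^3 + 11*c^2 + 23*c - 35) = (c - 3)/(c + 7)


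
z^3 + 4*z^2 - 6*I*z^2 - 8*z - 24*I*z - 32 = (z + 4)*(z - 4*I)*(z - 2*I)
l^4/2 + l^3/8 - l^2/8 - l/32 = l*(l/2 + 1/4)*(l - 1/2)*(l + 1/4)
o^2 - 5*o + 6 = (o - 3)*(o - 2)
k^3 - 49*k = k*(k - 7)*(k + 7)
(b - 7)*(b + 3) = b^2 - 4*b - 21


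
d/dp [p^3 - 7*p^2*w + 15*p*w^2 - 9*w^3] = 3*p^2 - 14*p*w + 15*w^2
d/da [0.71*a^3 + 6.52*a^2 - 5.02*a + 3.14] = 2.13*a^2 + 13.04*a - 5.02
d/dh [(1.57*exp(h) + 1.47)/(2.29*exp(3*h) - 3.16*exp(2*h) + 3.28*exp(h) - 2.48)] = (-7.1906*exp(3*h) - 5.1377*exp(2*h) + 9.2904*exp(h) - 8.7152)*exp(h)/(5.2441*exp(6*h) - 14.4728*exp(5*h) + 25.008*exp(4*h) - 32.088*exp(3*h) + 26.432*exp(2*h) - 16.2688*exp(h) + 6.1504)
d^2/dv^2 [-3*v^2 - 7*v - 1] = -6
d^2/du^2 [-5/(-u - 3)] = 10/(u + 3)^3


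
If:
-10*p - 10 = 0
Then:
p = -1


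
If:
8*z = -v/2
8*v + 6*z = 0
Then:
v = 0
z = 0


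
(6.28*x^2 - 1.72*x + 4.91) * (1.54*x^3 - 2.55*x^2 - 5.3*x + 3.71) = 9.6712*x^5 - 18.6628*x^4 - 21.3366*x^3 + 19.8943*x^2 - 32.4042*x + 18.2161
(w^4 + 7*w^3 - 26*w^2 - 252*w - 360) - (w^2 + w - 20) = w^4 + 7*w^3 - 27*w^2 - 253*w - 340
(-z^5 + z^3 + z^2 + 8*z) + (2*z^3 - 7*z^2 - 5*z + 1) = -z^5 + 3*z^3 - 6*z^2 + 3*z + 1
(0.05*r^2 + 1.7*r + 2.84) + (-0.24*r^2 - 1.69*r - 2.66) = -0.19*r^2 + 0.01*r + 0.18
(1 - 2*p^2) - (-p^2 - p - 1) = -p^2 + p + 2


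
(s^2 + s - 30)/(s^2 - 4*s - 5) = (s + 6)/(s + 1)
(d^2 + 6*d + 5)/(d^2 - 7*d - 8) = (d + 5)/(d - 8)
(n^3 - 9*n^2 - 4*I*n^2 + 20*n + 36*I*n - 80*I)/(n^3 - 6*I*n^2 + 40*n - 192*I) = (n^2 - 9*n + 20)/(n^2 - 2*I*n + 48)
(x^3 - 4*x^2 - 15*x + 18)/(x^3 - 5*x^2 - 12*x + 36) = (x - 1)/(x - 2)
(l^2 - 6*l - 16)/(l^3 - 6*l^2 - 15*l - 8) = (l + 2)/(l^2 + 2*l + 1)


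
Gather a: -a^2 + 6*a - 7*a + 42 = -a^2 - a + 42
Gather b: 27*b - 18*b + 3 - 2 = 9*b + 1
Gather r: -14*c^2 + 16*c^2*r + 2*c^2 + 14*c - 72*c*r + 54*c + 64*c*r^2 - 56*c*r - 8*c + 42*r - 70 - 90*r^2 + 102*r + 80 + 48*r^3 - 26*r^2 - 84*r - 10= -12*c^2 + 60*c + 48*r^3 + r^2*(64*c - 116) + r*(16*c^2 - 128*c + 60)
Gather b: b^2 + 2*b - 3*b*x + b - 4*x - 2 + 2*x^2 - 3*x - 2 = b^2 + b*(3 - 3*x) + 2*x^2 - 7*x - 4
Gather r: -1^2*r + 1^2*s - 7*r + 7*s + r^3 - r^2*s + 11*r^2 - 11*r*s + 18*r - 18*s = r^3 + r^2*(11 - s) + r*(10 - 11*s) - 10*s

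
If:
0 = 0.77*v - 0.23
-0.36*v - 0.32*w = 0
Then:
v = 0.30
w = -0.34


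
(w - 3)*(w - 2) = w^2 - 5*w + 6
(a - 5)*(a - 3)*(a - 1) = a^3 - 9*a^2 + 23*a - 15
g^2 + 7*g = g*(g + 7)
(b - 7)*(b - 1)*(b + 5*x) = b^3 + 5*b^2*x - 8*b^2 - 40*b*x + 7*b + 35*x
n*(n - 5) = n^2 - 5*n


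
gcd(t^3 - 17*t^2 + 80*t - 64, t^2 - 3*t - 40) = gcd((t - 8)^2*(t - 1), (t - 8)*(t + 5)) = t - 8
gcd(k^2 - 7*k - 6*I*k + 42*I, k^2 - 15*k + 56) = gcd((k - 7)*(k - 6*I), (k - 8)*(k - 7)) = k - 7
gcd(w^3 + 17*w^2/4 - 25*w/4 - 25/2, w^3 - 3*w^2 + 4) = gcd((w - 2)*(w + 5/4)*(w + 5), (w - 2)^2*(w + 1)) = w - 2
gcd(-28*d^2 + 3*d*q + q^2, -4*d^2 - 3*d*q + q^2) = -4*d + q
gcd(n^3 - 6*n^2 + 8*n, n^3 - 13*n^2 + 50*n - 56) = n^2 - 6*n + 8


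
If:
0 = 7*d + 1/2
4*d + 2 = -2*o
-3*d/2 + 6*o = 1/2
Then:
No Solution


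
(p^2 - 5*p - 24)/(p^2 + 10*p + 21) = (p - 8)/(p + 7)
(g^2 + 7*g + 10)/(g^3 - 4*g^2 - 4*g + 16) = (g + 5)/(g^2 - 6*g + 8)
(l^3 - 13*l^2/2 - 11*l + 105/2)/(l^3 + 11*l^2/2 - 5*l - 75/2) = (l - 7)/(l + 5)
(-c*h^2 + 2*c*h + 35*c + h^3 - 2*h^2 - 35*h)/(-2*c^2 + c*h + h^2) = (h^2 - 2*h - 35)/(2*c + h)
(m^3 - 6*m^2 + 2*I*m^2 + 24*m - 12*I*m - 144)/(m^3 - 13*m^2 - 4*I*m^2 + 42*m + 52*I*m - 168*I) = (m + 6*I)/(m - 7)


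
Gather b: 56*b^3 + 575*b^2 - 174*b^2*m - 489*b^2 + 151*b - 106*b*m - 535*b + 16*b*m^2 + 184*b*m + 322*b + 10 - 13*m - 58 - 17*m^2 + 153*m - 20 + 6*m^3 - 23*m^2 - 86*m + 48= 56*b^3 + b^2*(86 - 174*m) + b*(16*m^2 + 78*m - 62) + 6*m^3 - 40*m^2 + 54*m - 20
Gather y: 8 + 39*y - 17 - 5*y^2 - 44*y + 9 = -5*y^2 - 5*y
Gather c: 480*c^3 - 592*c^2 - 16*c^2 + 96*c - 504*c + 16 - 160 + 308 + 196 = 480*c^3 - 608*c^2 - 408*c + 360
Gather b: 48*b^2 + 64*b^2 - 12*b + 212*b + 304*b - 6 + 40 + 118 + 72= 112*b^2 + 504*b + 224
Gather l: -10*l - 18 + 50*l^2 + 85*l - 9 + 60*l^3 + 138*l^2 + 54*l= 60*l^3 + 188*l^2 + 129*l - 27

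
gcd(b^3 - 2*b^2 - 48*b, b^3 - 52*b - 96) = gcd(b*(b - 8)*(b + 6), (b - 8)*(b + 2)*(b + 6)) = b^2 - 2*b - 48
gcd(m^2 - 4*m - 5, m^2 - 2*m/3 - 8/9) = 1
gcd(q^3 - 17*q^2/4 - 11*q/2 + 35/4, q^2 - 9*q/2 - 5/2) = q - 5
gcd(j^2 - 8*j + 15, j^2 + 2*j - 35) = j - 5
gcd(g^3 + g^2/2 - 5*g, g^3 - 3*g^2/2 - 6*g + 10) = g^2 + g/2 - 5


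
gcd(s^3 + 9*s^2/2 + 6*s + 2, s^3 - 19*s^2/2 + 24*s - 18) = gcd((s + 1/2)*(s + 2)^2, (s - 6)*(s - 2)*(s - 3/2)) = 1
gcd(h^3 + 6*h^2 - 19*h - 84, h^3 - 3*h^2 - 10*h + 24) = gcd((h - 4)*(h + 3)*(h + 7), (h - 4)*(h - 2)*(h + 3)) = h^2 - h - 12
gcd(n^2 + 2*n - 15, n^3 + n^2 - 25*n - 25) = n + 5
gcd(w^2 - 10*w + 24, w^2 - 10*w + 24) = w^2 - 10*w + 24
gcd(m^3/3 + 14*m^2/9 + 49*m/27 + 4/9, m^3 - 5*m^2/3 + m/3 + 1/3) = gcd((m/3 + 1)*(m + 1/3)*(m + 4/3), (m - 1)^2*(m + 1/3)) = m + 1/3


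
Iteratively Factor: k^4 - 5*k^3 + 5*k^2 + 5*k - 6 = (k + 1)*(k^3 - 6*k^2 + 11*k - 6) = (k - 3)*(k + 1)*(k^2 - 3*k + 2) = (k - 3)*(k - 1)*(k + 1)*(k - 2)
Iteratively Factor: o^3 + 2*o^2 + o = (o + 1)*(o^2 + o) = o*(o + 1)*(o + 1)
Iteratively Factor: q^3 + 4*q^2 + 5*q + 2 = (q + 1)*(q^2 + 3*q + 2) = (q + 1)^2*(q + 2)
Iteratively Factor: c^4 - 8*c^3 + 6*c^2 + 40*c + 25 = (c + 1)*(c^3 - 9*c^2 + 15*c + 25) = (c - 5)*(c + 1)*(c^2 - 4*c - 5) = (c - 5)^2*(c + 1)*(c + 1)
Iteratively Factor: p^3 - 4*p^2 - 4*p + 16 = (p - 4)*(p^2 - 4) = (p - 4)*(p - 2)*(p + 2)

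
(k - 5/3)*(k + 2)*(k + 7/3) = k^3 + 8*k^2/3 - 23*k/9 - 70/9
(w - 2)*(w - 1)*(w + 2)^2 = w^4 + w^3 - 6*w^2 - 4*w + 8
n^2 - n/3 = n*(n - 1/3)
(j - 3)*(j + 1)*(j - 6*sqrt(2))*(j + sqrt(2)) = j^4 - 5*sqrt(2)*j^3 - 2*j^3 - 15*j^2 + 10*sqrt(2)*j^2 + 15*sqrt(2)*j + 24*j + 36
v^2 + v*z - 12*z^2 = (v - 3*z)*(v + 4*z)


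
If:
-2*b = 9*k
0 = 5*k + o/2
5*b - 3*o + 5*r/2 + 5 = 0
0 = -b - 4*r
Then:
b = 24/11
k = -16/33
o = 160/33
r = -6/11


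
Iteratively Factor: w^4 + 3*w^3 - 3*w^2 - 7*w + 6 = (w + 3)*(w^3 - 3*w + 2) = (w - 1)*(w + 3)*(w^2 + w - 2) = (w - 1)^2*(w + 3)*(w + 2)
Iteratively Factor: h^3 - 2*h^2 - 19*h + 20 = (h - 1)*(h^2 - h - 20) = (h - 5)*(h - 1)*(h + 4)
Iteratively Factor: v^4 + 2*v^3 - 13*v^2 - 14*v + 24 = (v - 3)*(v^3 + 5*v^2 + 2*v - 8) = (v - 3)*(v + 4)*(v^2 + v - 2) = (v - 3)*(v - 1)*(v + 4)*(v + 2)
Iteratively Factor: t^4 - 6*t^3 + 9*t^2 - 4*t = (t - 1)*(t^3 - 5*t^2 + 4*t) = (t - 4)*(t - 1)*(t^2 - t) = t*(t - 4)*(t - 1)*(t - 1)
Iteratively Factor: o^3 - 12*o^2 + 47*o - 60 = (o - 5)*(o^2 - 7*o + 12) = (o - 5)*(o - 3)*(o - 4)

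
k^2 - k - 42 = (k - 7)*(k + 6)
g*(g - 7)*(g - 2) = g^3 - 9*g^2 + 14*g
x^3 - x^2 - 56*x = x*(x - 8)*(x + 7)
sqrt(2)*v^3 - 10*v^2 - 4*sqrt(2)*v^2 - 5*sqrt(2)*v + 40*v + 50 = (v - 5)*(v - 5*sqrt(2))*(sqrt(2)*v + sqrt(2))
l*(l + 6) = l^2 + 6*l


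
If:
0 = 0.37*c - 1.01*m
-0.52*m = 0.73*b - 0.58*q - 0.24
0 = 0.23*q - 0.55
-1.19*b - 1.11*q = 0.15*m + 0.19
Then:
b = -3.38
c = 21.51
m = 7.88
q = 2.39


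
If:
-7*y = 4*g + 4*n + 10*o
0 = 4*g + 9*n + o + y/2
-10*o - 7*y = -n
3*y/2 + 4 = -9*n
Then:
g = 20/159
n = -16/159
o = 76/53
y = -328/159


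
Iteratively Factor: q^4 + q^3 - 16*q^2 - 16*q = (q - 4)*(q^3 + 5*q^2 + 4*q) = (q - 4)*(q + 1)*(q^2 + 4*q) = q*(q - 4)*(q + 1)*(q + 4)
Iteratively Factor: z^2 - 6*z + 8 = (z - 2)*(z - 4)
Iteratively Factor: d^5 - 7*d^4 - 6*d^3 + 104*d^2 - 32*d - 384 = (d + 2)*(d^4 - 9*d^3 + 12*d^2 + 80*d - 192) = (d - 4)*(d + 2)*(d^3 - 5*d^2 - 8*d + 48) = (d - 4)^2*(d + 2)*(d^2 - d - 12) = (d - 4)^3*(d + 2)*(d + 3)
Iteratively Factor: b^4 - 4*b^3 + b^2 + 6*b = (b)*(b^3 - 4*b^2 + b + 6) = b*(b - 3)*(b^2 - b - 2) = b*(b - 3)*(b + 1)*(b - 2)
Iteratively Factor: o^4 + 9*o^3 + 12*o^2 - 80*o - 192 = (o + 4)*(o^3 + 5*o^2 - 8*o - 48) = (o + 4)^2*(o^2 + o - 12) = (o + 4)^3*(o - 3)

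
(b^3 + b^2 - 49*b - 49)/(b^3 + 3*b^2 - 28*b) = (b^2 - 6*b - 7)/(b*(b - 4))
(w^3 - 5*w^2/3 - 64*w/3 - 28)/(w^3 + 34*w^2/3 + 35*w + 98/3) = (w - 6)/(w + 7)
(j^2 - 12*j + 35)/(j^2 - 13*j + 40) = (j - 7)/(j - 8)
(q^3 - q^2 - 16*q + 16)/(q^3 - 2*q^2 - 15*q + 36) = (q^2 - 5*q + 4)/(q^2 - 6*q + 9)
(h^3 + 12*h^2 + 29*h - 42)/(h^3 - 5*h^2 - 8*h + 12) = (h^2 + 13*h + 42)/(h^2 - 4*h - 12)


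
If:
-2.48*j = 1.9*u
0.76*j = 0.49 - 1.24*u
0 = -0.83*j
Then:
No Solution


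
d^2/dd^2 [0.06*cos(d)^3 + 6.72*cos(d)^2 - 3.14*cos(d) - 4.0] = 3.095*cos(d) - 13.44*cos(2*d) - 0.135*cos(3*d)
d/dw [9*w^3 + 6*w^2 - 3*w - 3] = 27*w^2 + 12*w - 3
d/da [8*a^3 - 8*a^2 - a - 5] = 24*a^2 - 16*a - 1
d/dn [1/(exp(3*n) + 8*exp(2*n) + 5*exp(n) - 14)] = (-3*exp(2*n) - 16*exp(n) - 5)*exp(n)/(exp(3*n) + 8*exp(2*n) + 5*exp(n) - 14)^2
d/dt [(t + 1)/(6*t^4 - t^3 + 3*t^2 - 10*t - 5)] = (-18*t^4 - 22*t^3 - 6*t + 5)/(36*t^8 - 12*t^7 + 37*t^6 - 126*t^5 - 31*t^4 - 50*t^3 + 70*t^2 + 100*t + 25)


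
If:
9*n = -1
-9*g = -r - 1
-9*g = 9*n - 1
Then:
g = 2/9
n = -1/9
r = 1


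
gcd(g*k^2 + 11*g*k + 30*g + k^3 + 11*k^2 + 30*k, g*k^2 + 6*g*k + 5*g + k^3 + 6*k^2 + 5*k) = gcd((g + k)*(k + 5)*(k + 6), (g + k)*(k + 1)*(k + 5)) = g*k + 5*g + k^2 + 5*k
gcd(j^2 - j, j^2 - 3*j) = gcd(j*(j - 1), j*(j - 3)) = j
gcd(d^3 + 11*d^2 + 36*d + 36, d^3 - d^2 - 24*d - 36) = d^2 + 5*d + 6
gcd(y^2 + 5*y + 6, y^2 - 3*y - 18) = y + 3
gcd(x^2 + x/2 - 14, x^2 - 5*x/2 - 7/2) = x - 7/2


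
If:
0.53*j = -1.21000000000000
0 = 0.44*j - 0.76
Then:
No Solution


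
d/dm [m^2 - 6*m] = 2*m - 6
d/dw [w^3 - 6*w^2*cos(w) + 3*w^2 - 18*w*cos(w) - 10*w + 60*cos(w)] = 6*w^2*sin(w) + 3*w^2 + 18*w*sin(w) - 12*w*cos(w) + 6*w - 60*sin(w) - 18*cos(w) - 10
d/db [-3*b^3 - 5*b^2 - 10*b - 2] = -9*b^2 - 10*b - 10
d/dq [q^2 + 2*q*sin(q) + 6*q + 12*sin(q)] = 2*q*cos(q) + 2*q + 2*sin(q) + 12*cos(q) + 6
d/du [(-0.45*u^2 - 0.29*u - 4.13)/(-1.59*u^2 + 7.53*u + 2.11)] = (-3.8496*u^2 - 15.0324*u + 30.487)/(2.5281*u^4 - 23.9454*u^3 + 49.9911*u^2 + 31.7766*u + 4.4521)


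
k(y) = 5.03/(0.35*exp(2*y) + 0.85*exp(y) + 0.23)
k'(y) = 5.03*(-0.7*exp(2*y) - 0.85*exp(y))/(0.35*exp(2*y) + 0.85*exp(y) + 0.23)^2 = (-3.521*exp(y) - 4.2755)*exp(y)/(0.35*exp(2*y) + 0.85*exp(y) + 0.23)^2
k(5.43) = 0.00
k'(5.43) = -0.00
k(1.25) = 0.67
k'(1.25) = -1.04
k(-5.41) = 21.51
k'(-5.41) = -0.35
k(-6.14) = 21.70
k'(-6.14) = -0.17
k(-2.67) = 17.31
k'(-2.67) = -3.71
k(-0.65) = 6.54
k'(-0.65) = -5.40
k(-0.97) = 8.35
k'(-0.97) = -5.86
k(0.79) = 1.32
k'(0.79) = -1.83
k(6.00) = 0.00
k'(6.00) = 0.00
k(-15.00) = 21.87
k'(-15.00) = 0.00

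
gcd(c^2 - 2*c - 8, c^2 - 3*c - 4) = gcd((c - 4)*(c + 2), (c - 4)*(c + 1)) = c - 4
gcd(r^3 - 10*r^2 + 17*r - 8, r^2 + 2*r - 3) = r - 1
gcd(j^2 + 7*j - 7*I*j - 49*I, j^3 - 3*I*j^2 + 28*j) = j - 7*I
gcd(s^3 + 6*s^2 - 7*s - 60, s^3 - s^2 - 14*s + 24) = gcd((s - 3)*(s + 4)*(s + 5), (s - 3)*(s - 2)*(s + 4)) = s^2 + s - 12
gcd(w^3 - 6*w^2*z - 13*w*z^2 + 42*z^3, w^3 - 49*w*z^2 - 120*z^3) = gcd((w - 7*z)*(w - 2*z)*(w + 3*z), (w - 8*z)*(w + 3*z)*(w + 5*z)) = w + 3*z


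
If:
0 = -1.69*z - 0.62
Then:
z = -0.37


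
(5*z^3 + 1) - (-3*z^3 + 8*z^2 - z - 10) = 8*z^3 - 8*z^2 + z + 11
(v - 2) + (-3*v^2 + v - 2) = -3*v^2 + 2*v - 4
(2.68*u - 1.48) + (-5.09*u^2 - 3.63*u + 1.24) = -5.09*u^2 - 0.95*u - 0.24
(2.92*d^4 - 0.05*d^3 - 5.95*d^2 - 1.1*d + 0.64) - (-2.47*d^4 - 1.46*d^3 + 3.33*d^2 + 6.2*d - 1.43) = 5.39*d^4 + 1.41*d^3 - 9.28*d^2 - 7.3*d + 2.07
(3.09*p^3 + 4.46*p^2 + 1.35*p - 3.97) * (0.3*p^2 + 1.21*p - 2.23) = 0.927*p^5 + 5.0769*p^4 - 1.0891*p^3 - 9.5033*p^2 - 7.8142*p + 8.8531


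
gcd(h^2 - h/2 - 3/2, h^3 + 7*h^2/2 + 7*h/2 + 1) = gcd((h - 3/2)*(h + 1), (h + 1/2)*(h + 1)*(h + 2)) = h + 1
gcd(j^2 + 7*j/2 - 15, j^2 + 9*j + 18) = j + 6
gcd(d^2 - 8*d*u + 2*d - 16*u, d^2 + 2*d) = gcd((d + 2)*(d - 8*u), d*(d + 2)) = d + 2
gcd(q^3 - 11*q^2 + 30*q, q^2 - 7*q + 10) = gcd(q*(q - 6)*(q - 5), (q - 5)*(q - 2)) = q - 5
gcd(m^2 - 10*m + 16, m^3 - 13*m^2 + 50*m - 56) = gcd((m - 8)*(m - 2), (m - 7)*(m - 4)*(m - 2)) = m - 2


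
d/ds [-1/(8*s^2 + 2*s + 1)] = 2*(8*s + 1)/(8*s^2 + 2*s + 1)^2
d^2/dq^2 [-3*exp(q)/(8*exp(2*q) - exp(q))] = (-192*exp(q) - 24)*exp(q)/(512*exp(3*q) - 192*exp(2*q) + 24*exp(q) - 1)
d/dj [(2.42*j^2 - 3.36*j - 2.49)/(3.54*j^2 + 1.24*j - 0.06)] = (14.8952*j^2 + 17.3388*j + 3.2892)/(12.5316*j^4 + 8.7792*j^3 + 1.1128*j^2 - 0.1488*j + 0.0036)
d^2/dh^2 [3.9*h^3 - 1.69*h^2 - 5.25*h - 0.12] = 23.4*h - 3.38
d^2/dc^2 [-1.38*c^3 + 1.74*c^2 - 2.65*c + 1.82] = 3.48 - 8.28*c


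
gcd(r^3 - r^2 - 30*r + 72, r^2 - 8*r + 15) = r - 3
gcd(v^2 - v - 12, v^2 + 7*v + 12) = v + 3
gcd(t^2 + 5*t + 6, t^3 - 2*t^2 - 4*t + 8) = t + 2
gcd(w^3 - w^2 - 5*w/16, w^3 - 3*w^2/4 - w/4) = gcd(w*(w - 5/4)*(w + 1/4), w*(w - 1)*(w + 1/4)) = w^2 + w/4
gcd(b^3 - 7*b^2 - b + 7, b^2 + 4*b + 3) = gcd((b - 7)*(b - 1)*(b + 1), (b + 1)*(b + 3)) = b + 1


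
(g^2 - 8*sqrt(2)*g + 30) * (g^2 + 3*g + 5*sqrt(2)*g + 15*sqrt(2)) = g^4 - 3*sqrt(2)*g^3 + 3*g^3 - 50*g^2 - 9*sqrt(2)*g^2 - 150*g + 150*sqrt(2)*g + 450*sqrt(2)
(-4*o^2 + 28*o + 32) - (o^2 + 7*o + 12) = -5*o^2 + 21*o + 20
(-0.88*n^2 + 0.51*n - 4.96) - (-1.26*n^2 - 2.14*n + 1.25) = 0.38*n^2 + 2.65*n - 6.21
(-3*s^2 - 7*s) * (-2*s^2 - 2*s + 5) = 6*s^4 + 20*s^3 - s^2 - 35*s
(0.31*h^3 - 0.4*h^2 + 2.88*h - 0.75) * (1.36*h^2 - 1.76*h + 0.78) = 0.4216*h^5 - 1.0896*h^4 + 4.8626*h^3 - 6.4008*h^2 + 3.5664*h - 0.585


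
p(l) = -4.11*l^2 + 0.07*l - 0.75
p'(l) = 0.07 - 8.22*l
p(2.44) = -25.05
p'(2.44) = -19.99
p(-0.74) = -3.05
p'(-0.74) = 6.15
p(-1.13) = -6.08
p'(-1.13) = 9.36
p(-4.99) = -103.44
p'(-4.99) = 41.09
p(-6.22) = -160.19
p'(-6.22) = 51.20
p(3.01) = -37.78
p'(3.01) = -24.67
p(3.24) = -43.67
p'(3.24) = -26.56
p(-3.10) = -40.46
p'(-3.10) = 25.55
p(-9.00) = -334.29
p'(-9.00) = 74.05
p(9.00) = -333.03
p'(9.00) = -73.91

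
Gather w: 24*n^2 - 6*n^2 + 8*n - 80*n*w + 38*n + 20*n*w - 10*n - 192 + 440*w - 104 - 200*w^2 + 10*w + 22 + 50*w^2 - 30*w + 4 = 18*n^2 + 36*n - 150*w^2 + w*(420 - 60*n) - 270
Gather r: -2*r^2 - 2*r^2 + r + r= -4*r^2 + 2*r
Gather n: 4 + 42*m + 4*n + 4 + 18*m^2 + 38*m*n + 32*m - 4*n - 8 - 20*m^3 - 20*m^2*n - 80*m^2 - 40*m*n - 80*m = -20*m^3 - 62*m^2 - 6*m + n*(-20*m^2 - 2*m)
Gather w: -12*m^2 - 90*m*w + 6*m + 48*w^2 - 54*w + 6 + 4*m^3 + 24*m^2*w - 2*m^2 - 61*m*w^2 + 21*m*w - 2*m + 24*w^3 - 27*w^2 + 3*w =4*m^3 - 14*m^2 + 4*m + 24*w^3 + w^2*(21 - 61*m) + w*(24*m^2 - 69*m - 51) + 6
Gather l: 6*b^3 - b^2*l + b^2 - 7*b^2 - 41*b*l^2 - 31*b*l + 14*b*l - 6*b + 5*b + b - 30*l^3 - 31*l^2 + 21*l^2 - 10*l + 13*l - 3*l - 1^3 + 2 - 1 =6*b^3 - 6*b^2 - 30*l^3 + l^2*(-41*b - 10) + l*(-b^2 - 17*b)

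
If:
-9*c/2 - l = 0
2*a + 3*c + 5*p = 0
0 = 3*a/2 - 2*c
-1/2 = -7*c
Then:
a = 2/21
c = 1/14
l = -9/28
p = -17/210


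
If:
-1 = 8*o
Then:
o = -1/8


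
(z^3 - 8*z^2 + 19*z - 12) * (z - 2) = z^4 - 10*z^3 + 35*z^2 - 50*z + 24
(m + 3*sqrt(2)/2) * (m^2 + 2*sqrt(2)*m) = m^3 + 7*sqrt(2)*m^2/2 + 6*m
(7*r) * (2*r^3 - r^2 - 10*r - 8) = 14*r^4 - 7*r^3 - 70*r^2 - 56*r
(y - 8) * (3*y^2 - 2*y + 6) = 3*y^3 - 26*y^2 + 22*y - 48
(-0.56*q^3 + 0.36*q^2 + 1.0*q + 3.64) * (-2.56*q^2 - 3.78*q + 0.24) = 1.4336*q^5 + 1.1952*q^4 - 4.0552*q^3 - 13.012*q^2 - 13.5192*q + 0.8736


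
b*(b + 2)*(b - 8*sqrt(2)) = b^3 - 8*sqrt(2)*b^2 + 2*b^2 - 16*sqrt(2)*b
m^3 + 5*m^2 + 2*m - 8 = (m - 1)*(m + 2)*(m + 4)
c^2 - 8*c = c*(c - 8)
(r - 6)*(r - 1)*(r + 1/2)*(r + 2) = r^4 - 9*r^3/2 - 21*r^2/2 + 8*r + 6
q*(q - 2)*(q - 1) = q^3 - 3*q^2 + 2*q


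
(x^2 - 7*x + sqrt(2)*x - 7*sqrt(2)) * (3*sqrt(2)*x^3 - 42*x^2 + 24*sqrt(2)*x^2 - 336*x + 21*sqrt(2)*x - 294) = 3*sqrt(2)*x^5 - 36*x^4 + 3*sqrt(2)*x^4 - 189*sqrt(2)*x^3 - 36*x^3 - 189*sqrt(2)*x^2 + 1764*x^2 + 1764*x + 2058*sqrt(2)*x + 2058*sqrt(2)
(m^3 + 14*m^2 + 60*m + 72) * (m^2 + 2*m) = m^5 + 16*m^4 + 88*m^3 + 192*m^2 + 144*m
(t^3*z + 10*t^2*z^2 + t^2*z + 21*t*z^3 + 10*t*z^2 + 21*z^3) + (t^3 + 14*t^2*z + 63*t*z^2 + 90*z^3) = t^3*z + t^3 + 10*t^2*z^2 + 15*t^2*z + 21*t*z^3 + 73*t*z^2 + 111*z^3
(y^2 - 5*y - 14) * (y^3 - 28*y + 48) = y^5 - 5*y^4 - 42*y^3 + 188*y^2 + 152*y - 672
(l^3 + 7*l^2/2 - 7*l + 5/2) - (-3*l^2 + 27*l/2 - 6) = l^3 + 13*l^2/2 - 41*l/2 + 17/2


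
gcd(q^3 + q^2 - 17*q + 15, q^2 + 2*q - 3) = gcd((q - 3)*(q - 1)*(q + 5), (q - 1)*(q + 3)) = q - 1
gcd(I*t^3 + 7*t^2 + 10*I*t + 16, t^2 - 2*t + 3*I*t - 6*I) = 1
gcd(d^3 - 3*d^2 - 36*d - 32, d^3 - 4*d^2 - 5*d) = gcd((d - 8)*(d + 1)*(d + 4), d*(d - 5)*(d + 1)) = d + 1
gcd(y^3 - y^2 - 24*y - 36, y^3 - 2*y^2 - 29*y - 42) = y^2 + 5*y + 6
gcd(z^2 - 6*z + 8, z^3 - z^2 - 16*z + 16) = z - 4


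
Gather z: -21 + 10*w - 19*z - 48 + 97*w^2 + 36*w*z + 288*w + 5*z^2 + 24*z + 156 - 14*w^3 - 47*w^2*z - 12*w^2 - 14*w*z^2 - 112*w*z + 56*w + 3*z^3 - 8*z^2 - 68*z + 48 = -14*w^3 + 85*w^2 + 354*w + 3*z^3 + z^2*(-14*w - 3) + z*(-47*w^2 - 76*w - 63) + 135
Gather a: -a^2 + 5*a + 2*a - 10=-a^2 + 7*a - 10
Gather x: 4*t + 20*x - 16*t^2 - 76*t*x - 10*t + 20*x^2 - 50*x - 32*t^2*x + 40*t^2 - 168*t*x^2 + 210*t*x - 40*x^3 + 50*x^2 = 24*t^2 - 6*t - 40*x^3 + x^2*(70 - 168*t) + x*(-32*t^2 + 134*t - 30)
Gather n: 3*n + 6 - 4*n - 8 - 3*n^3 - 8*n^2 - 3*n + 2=-3*n^3 - 8*n^2 - 4*n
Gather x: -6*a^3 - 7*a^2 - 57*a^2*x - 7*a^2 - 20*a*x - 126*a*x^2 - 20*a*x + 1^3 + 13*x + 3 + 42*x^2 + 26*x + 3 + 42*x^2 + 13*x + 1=-6*a^3 - 14*a^2 + x^2*(84 - 126*a) + x*(-57*a^2 - 40*a + 52) + 8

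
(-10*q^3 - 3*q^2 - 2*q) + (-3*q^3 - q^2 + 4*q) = -13*q^3 - 4*q^2 + 2*q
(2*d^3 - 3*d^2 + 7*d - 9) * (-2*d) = -4*d^4 + 6*d^3 - 14*d^2 + 18*d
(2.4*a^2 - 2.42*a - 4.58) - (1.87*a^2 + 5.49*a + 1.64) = 0.53*a^2 - 7.91*a - 6.22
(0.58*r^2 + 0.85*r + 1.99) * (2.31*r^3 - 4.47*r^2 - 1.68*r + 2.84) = 1.3398*r^5 - 0.6291*r^4 - 0.177*r^3 - 8.6761*r^2 - 0.9292*r + 5.6516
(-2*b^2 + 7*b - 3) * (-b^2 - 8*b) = 2*b^4 + 9*b^3 - 53*b^2 + 24*b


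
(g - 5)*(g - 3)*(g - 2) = g^3 - 10*g^2 + 31*g - 30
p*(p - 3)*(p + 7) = p^3 + 4*p^2 - 21*p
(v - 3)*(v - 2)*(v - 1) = v^3 - 6*v^2 + 11*v - 6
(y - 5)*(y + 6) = y^2 + y - 30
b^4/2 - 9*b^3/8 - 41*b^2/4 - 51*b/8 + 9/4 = (b/2 + 1/2)*(b - 6)*(b - 1/4)*(b + 3)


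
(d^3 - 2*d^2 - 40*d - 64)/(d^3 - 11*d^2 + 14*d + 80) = (d + 4)/(d - 5)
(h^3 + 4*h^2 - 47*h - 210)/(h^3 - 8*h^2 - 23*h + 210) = (h + 6)/(h - 6)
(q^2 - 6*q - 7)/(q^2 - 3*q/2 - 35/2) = 2*(-q^2 + 6*q + 7)/(-2*q^2 + 3*q + 35)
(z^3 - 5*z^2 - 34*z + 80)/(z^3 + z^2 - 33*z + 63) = (z^3 - 5*z^2 - 34*z + 80)/(z^3 + z^2 - 33*z + 63)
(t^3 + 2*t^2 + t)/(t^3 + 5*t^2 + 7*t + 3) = t/(t + 3)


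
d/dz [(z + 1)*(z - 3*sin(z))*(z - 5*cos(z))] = (z + 1)*(z - 3*sin(z))*(5*sin(z) + 1) - (z + 1)*(z - 5*cos(z))*(3*cos(z) - 1) + (z - 3*sin(z))*(z - 5*cos(z))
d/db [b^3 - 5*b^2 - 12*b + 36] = 3*b^2 - 10*b - 12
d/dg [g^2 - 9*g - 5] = 2*g - 9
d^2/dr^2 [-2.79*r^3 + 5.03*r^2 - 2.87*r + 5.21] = 10.06 - 16.74*r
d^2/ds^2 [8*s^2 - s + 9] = 16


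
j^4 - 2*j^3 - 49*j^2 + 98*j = j*(j - 7)*(j - 2)*(j + 7)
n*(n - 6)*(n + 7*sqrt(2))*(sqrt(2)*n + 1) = sqrt(2)*n^4 - 6*sqrt(2)*n^3 + 15*n^3 - 90*n^2 + 7*sqrt(2)*n^2 - 42*sqrt(2)*n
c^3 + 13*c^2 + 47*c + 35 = (c + 1)*(c + 5)*(c + 7)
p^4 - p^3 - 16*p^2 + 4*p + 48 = (p - 4)*(p - 2)*(p + 2)*(p + 3)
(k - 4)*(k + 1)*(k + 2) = k^3 - k^2 - 10*k - 8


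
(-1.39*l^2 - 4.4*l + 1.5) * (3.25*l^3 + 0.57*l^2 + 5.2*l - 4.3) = -4.5175*l^5 - 15.0923*l^4 - 4.861*l^3 - 16.048*l^2 + 26.72*l - 6.45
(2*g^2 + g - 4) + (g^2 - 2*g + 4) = 3*g^2 - g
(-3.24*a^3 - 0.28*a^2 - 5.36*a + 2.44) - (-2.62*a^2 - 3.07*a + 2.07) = -3.24*a^3 + 2.34*a^2 - 2.29*a + 0.37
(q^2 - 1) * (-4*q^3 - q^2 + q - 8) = -4*q^5 - q^4 + 5*q^3 - 7*q^2 - q + 8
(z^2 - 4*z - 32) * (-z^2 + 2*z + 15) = -z^4 + 6*z^3 + 39*z^2 - 124*z - 480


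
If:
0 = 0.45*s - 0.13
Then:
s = 0.29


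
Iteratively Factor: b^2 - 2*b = (b - 2)*(b)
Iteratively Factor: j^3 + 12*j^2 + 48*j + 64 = (j + 4)*(j^2 + 8*j + 16) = (j + 4)^2*(j + 4)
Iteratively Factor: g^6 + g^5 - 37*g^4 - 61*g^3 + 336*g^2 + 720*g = (g + 3)*(g^5 - 2*g^4 - 31*g^3 + 32*g^2 + 240*g) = (g - 5)*(g + 3)*(g^4 + 3*g^3 - 16*g^2 - 48*g) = (g - 5)*(g + 3)^2*(g^3 - 16*g) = (g - 5)*(g + 3)^2*(g + 4)*(g^2 - 4*g) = (g - 5)*(g - 4)*(g + 3)^2*(g + 4)*(g)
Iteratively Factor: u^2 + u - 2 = (u - 1)*(u + 2)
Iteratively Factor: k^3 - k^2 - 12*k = (k)*(k^2 - k - 12) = k*(k - 4)*(k + 3)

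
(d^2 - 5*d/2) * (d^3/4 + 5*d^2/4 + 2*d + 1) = d^5/4 + 5*d^4/8 - 9*d^3/8 - 4*d^2 - 5*d/2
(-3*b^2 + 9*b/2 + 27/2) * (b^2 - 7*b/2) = -3*b^4 + 15*b^3 - 9*b^2/4 - 189*b/4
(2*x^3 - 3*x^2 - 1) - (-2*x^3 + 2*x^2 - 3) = 4*x^3 - 5*x^2 + 2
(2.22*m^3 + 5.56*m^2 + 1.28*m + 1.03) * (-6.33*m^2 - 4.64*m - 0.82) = -14.0526*m^5 - 45.4956*m^4 - 35.7212*m^3 - 17.0183*m^2 - 5.8288*m - 0.8446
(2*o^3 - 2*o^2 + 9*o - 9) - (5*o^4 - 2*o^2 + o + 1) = -5*o^4 + 2*o^3 + 8*o - 10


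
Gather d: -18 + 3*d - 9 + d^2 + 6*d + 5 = d^2 + 9*d - 22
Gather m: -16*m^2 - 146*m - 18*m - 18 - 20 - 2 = -16*m^2 - 164*m - 40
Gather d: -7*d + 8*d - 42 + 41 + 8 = d + 7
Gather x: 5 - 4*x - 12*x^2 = -12*x^2 - 4*x + 5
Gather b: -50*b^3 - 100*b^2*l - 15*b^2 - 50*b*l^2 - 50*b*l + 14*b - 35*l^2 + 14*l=-50*b^3 + b^2*(-100*l - 15) + b*(-50*l^2 - 50*l + 14) - 35*l^2 + 14*l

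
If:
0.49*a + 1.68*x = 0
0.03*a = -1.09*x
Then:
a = 0.00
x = 0.00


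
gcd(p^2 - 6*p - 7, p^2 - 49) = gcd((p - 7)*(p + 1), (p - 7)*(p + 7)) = p - 7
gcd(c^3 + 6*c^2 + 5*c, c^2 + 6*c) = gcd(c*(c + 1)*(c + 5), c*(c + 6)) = c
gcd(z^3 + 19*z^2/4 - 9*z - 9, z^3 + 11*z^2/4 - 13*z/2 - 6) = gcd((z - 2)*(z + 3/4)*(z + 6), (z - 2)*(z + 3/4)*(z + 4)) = z^2 - 5*z/4 - 3/2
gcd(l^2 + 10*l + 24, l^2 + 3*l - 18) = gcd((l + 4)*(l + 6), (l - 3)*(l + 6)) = l + 6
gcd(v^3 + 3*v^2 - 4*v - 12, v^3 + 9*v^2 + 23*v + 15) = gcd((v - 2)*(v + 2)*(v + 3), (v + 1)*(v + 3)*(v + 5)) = v + 3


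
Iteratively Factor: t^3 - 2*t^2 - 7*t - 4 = (t + 1)*(t^2 - 3*t - 4) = (t - 4)*(t + 1)*(t + 1)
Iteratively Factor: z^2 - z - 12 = (z - 4)*(z + 3)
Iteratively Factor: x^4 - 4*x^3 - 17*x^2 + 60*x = (x - 5)*(x^3 + x^2 - 12*x) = x*(x - 5)*(x^2 + x - 12) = x*(x - 5)*(x + 4)*(x - 3)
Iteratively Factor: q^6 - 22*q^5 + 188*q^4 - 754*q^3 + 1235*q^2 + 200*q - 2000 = (q + 1)*(q^5 - 23*q^4 + 211*q^3 - 965*q^2 + 2200*q - 2000) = (q - 5)*(q + 1)*(q^4 - 18*q^3 + 121*q^2 - 360*q + 400) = (q - 5)*(q - 4)*(q + 1)*(q^3 - 14*q^2 + 65*q - 100) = (q - 5)^2*(q - 4)*(q + 1)*(q^2 - 9*q + 20) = (q - 5)^3*(q - 4)*(q + 1)*(q - 4)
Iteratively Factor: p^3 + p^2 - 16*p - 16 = (p + 1)*(p^2 - 16) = (p - 4)*(p + 1)*(p + 4)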